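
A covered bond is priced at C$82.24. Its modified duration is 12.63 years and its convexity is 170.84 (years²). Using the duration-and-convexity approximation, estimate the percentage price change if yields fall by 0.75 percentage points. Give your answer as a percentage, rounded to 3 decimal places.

+9.953%

Duration effect: -D_mod·Δy = -12.63 × (-0.0075) = +0.094725
Convexity effect: ½·C·(Δy)² = 0.5 × 170.84 × (-0.0075)² = +0.004804875
ΔP/P ≈ +0.094725 + 0.004804875 = +0.099529875
= +9.9529875%.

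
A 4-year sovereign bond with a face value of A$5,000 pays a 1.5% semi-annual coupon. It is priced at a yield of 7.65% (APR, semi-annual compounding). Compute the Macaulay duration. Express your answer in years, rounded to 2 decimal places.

3.88 years

Periodic yield y = 0.03825. Discount each cash flow and weight by its period:
  t   CF        PV=CF/(1+0.03825)^t    t·PV
  1        37.50        36.1185        36.1185
  2        37.50        34.7878        69.5757
  3        37.50        33.5062       100.5187
  4        37.50        32.2718       129.0873
  5        37.50        31.0829       155.4145
  6        37.50        29.9378       179.6267
  7        37.50        28.8348       201.8439
  8     5,037.50     3,730.7791    29,846.2332
  Σ                  3,957.3190    30,718.4184
Price P = Σ PV = 3,957.3190.
Macaulay duration = Σ(t·PV) / P = 30,718.4184 / 3,957.3190 = 7.76243 half-year periods.
In years: 7.76243 / 2 = 3.88122 years.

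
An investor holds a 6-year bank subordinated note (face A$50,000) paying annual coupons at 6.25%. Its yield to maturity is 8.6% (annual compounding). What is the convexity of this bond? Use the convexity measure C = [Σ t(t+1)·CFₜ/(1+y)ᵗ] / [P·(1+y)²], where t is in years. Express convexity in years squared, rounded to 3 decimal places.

28.817

With y = 0.086:
  t   CF        PV=CF/(1+0.086)^t    t·PV        t(t+1)·PV
  1     3,125.00     2,877.5322     2,877.5322       5,755.0645
  2     3,125.00     2,649.6614     5,299.3227      15,897.9681
  3     3,125.00     2,439.8355     7,319.5065      29,278.0260
  4     3,125.00     2,246.6257     8,986.5028      44,932.5138
  5     3,125.00     2,068.7161    10,343.5805      62,061.4831
  6    53,125.00    32,383.2171   194,299.3027   1,360,095.1186
  Σ                 44,665.5880   229,125.7474   1,518,020.1741
P = 44,665.5880.
Convexity = Σ t(t+1)·PV / [P·(1+y)²] = 1,518,020.1741 / (44,665.5880 × 1.179396) = 28.81674.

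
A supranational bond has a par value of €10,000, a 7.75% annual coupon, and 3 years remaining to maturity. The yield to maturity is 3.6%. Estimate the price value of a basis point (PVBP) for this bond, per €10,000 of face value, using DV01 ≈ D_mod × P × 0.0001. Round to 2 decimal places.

€3.02

Periodic yield y = 0.036.
  t   CF        PV=CF/(1+0.036)^t    t·PV
  1       775.00       748.0695       748.0695
  2       775.00       722.0748     1,444.1496
  3    10,775.00     9,690.3176    29,070.9529
  Σ                 11,160.4619    31,263.1720
P = 11,160.4619; D_Mac = 2.80124 yrs; D_mod = 2.70390 yrs.
DV01 ≈ 2.70390 × 11,160.4619 × 0.0001 = 3.017681.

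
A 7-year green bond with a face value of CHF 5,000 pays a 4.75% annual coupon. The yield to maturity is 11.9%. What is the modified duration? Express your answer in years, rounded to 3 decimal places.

5.260 years

Periodic yield y = 0.119. First find Macaulay duration:
  t   CF        PV=CF/(1+0.119)^t    t·PV
  1       237.50       212.2431       212.2431
  2       237.50       189.6721       379.3442
  3       237.50       169.5014       508.5043
  4       237.50       151.4758       605.9032
  5       237.50       135.3671       676.8356
  6       237.50       120.9715       725.8290
  7     5,237.50     2,384.0394    16,688.2759
  Σ                  3,363.2704    19,796.9353
P = 3,363.2704; Macaulay duration = 19,796.9353 / 3,363.2704 = 5.88622 years.
Modified duration = D_Mac / (1 + y) = 5.88622 / 1.119 = 5.26025 years.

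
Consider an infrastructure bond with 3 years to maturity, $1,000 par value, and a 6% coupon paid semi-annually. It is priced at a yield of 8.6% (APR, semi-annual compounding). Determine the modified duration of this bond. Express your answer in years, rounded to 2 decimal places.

2.67 years

Periodic yield y = 0.043. First find Macaulay duration:
  t   CF        PV=CF/(1+0.043)^t    t·PV
  1        30.00        28.7632        28.7632
  2        30.00        27.5774        55.1547
  3        30.00        26.4404        79.3213
  4        30.00        25.3504       101.4014
  5        30.00        24.3052       121.5261
  6     1,030.00       800.0762     4,800.4574
  Σ                    932.5128     5,186.6242
P = 932.5128; Macaulay duration = 5,186.6242 / 932.5128 = 5.56199 half-year periods = 2.78099 years.
Modified duration = D_Mac / (1 + y) = 2.78099 / 1.043 = 2.66634 years.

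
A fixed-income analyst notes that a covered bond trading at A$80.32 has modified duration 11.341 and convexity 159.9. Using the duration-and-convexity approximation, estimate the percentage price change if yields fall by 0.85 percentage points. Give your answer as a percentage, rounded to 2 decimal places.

Duration effect: -D_mod·Δy = -11.341 × (-0.0085) = +0.0963985
Convexity effect: ½·C·(Δy)² = 0.5 × 159.9 × (-0.0085)² = +0.0057763875
ΔP/P ≈ +0.0963985 + 0.0057763875 = +0.1021748875
= +10.21748875%.

+10.22%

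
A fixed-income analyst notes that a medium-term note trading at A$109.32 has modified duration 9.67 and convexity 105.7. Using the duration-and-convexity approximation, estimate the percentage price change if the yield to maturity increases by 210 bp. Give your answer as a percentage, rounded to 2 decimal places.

-17.98%

Duration effect: -D_mod·Δy = -9.67 × (+0.021) = -0.203070
Convexity effect: ½·C·(Δy)² = 0.5 × 105.7 × (0.021)² = +0.02330685
ΔP/P ≈ -0.203070 + 0.02330685 = -0.17976315
= -17.976315%.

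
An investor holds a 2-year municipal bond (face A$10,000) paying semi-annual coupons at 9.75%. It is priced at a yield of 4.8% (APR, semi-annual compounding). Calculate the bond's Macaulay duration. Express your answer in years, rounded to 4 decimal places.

1.8714 years

Periodic yield y = 0.024. Discount each cash flow and weight by its period:
  t   CF        PV=CF/(1+0.024)^t    t·PV
  1       487.50       476.0742       476.0742
  2       487.50       464.9162       929.8325
  3       487.50       454.0198     1,362.0593
  4    10,487.50     9,538.3257    38,153.3027
  Σ                 10,933.3359    40,921.2687
Price P = Σ PV = 10,933.3359.
Macaulay duration = Σ(t·PV) / P = 40,921.2687 / 10,933.3359 = 3.74280 half-year periods.
In years: 3.74280 / 2 = 1.87140 years.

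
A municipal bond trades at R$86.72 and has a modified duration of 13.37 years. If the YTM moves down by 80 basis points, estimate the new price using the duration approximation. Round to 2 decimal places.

R$96.00

Duration approximation: ΔP/P ≈ -D_mod · Δy = -13.37 × (-0.008) = +0.106960.
New price ≈ 86.72 × (1 + 0.106960) = 95.9955712.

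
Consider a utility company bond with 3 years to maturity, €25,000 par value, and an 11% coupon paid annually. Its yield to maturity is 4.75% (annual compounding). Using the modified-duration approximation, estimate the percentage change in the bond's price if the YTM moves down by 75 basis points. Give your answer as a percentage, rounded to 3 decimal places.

Periodic yield y = 0.0475. Modified duration first:
  t   CF        PV=CF/(1+0.0475)^t    t·PV
  1     2,750.00     2,625.2983     2,625.2983
  2     2,750.00     2,506.2514     5,012.5028
  3    27,750.00    24,143.5369    72,430.6107
  Σ                 29,275.0866    80,068.4119
P = 29,275.0866; D_Mac = 2.73504 yrs; D_mod = 2.73504/(1+0.0475) = 2.61101 yrs.
ΔP/P ≈ -D_mod · Δy = -2.61101 × (-0.0075) = +0.019583 = +1.9583%.

+1.958%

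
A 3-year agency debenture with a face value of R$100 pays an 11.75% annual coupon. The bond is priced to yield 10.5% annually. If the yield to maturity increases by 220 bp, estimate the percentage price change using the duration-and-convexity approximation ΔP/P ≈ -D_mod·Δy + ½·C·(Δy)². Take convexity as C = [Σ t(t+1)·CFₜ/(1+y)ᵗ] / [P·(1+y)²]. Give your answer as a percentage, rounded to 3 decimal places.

With y = 0.105:
  t   CF        PV=CF/(1+0.105)^t    t·PV        t(t+1)·PV
  1        11.75        10.6335        10.6335          21.2670
  2        11.75         9.6231        19.2461          57.7384
  3       111.75        82.8249       248.4746         993.8983
  Σ                    103.0814       278.3542       1,072.9036
P = 103.0814; D_Mac = 2.70033 yrs; D_mod = 2.44374 yrs; C = 8.52424.
Duration effect: -2.44374 × (+0.022) = -0.053762
Convexity effect: 0.5 × 8.52424 × (0.022)² = +0.0020629
ΔP/P ≈ -0.053762 + 0.0020629 = -0.051699 = -5.1699%.

-5.170%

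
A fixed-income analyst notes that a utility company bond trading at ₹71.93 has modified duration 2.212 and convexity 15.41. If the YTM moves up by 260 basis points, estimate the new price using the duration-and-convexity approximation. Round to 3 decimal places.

₹68.168

Duration effect: -D_mod·Δy = -2.212 × (+0.026) = -0.057512
Convexity effect: ½·C·(Δy)² = 0.5 × 15.41 × (0.026)² = +0.00520858
ΔP/P ≈ -0.057512 + 0.00520858 = -0.05230342
New price ≈ 71.93 × (1 - 0.05230342) = 68.1678149994.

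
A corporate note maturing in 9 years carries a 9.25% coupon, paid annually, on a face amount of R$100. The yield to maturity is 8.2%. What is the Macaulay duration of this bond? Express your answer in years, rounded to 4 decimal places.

Periodic yield y = 0.082. Discount each cash flow and weight by its year:
  t   CF        PV=CF/(1+0.082)^t    t·PV
  1         9.25         8.5490         8.5490
  2         9.25         7.9011        15.8022
  3         9.25         7.3023        21.9069
  4         9.25         6.7489        26.9956
  5         9.25         6.2374        31.1871
  6         9.25         5.7647        34.5883
  7         9.25         5.3278        37.2949
  8         9.25         4.9241        39.3925
  9       109.25        53.7497       483.7474
  Σ                    106.5050       699.4638
Price P = Σ PV = 106.5050.
Macaulay duration = Σ(t·PV) / P = 699.4638 / 106.5050 = 6.56743 years.

6.5674 years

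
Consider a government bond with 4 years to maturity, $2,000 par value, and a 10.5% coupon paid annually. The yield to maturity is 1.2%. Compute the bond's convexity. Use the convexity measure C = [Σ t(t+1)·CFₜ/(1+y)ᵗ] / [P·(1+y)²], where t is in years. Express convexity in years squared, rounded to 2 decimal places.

With y = 0.012:
  t   CF        PV=CF/(1+0.012)^t    t·PV        t(t+1)·PV
  1       210.00       207.5099       207.5099         415.0198
  2       210.00       205.0493       410.0986       1,230.2957
  3       210.00       202.6179       607.8536       2,431.4145
  4     2,210.00     2,107.0276     8,428.1104      42,140.5519
  Σ                  2,722.2046     9,653.5725      46,217.2819
P = 2,722.2046.
Convexity = Σ t(t+1)·PV / [P·(1+y)²] = 46,217.2819 / (2,722.2046 × 1.024144) = 16.57764.

16.58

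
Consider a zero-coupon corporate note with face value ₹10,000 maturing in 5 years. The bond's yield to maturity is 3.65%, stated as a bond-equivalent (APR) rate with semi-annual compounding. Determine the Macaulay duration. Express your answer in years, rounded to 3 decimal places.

5.000 years

A zero-coupon bond has a single cash flow at maturity, so its Macaulay duration equals its maturity: 5 years.
(Equivalently: 10 semi-annual periods ÷ 2 = 5 years.)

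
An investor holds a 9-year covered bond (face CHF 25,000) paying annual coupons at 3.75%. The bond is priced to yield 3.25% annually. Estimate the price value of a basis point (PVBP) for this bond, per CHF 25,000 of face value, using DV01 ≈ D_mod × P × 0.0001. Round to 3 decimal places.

CHF 19.686

Periodic yield y = 0.0325.
  t   CF        PV=CF/(1+0.0325)^t    t·PV
  1       937.50       907.9903       907.9903
  2       937.50       879.4095     1,758.8190
  3       937.50       851.7283     2,555.1850
  4       937.50       824.9185     3,299.6739
  5       937.50       798.9525     3,994.7626
  6       937.50       773.8039     4,642.8234
  7       937.50       749.4469     5,246.1281
  8       937.50       725.8565     5,806.8523
  9    25,937.50    19,449.9089   175,049.1799
  Σ                 25,962.0154   203,261.4147
P = 25,962.0154; D_Mac = 7.82918 yrs; D_mod = 7.58275 yrs.
DV01 ≈ 7.58275 × 25,962.0154 × 0.0001 = 19.686336.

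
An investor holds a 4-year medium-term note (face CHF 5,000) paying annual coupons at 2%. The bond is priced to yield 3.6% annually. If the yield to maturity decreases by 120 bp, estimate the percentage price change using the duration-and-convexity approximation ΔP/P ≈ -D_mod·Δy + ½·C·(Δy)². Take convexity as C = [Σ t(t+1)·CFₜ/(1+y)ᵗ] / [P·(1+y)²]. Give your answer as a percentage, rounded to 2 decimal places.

+4.62%

With y = 0.036:
  t   CF        PV=CF/(1+0.036)^t    t·PV        t(t+1)·PV
  1       100.00        96.5251        96.5251         193.0502
  2       100.00        93.1709       186.3419         559.0257
  3       100.00        89.9333       269.8000       1,079.2001
  4     5,100.00     4,427.2205    17,708.8821      88,544.4103
  Σ                  4,706.8499    18,261.5491      90,375.6863
P = 4,706.8499; D_Mac = 3.87978 yrs; D_mod = 3.74496 yrs; C = 17.88965.
Duration effect: -3.74496 × (-0.012) = +0.044940
Convexity effect: 0.5 × 17.88965 × (-0.012)² = +0.0012881
ΔP/P ≈ +0.044940 + 0.0012881 = +0.046228 = +4.6228%.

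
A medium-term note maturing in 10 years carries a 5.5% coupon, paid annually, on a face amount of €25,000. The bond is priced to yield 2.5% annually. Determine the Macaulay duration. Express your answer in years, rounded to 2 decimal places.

Periodic yield y = 0.025. Discount each cash flow and weight by its year:
  t   CF        PV=CF/(1+0.025)^t    t·PV
  1     1,375.00     1,341.4634     1,341.4634
  2     1,375.00     1,308.7448     2,617.4896
  3     1,375.00     1,276.8242     3,830.4726
  4     1,375.00     1,245.6821     4,982.7285
  5     1,375.00     1,215.2996     6,076.4982
  6     1,375.00     1,185.6582     7,113.9491
  7     1,375.00     1,156.7397     8,097.1779
  8     1,375.00     1,128.5265     9,028.2123
  9     1,375.00     1,101.0015     9,909.0135
  10   26,375.00    20,604.1078   206,041.0785
  Σ                 31,564.0479   259,038.0836
Price P = Σ PV = 31,564.0479.
Macaulay duration = Σ(t·PV) / P = 259,038.0836 / 31,564.0479 = 8.20674 years.

8.21 years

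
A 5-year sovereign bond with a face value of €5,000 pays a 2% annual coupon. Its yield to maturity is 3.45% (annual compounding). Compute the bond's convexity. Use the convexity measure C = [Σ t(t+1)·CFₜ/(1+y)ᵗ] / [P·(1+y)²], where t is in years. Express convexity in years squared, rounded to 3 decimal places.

26.543

With y = 0.0345:
  t   CF        PV=CF/(1+0.0345)^t    t·PV        t(t+1)·PV
  1       100.00        96.6651        96.6651         193.3301
  2       100.00        93.4413       186.8827         560.6480
  3       100.00        90.3251       270.9753       1,083.9014
  4       100.00        87.3128       349.2513       1,746.2564
  5     5,100.00     4,304.4503    21,522.2517     129,133.5100
  Σ                  4,672.1947    22,426.0260     132,717.6459
P = 4,672.1947.
Convexity = Σ t(t+1)·PV / [P·(1+y)²] = 132,717.6459 / (4,672.1947 × 1.070190) = 26.54280.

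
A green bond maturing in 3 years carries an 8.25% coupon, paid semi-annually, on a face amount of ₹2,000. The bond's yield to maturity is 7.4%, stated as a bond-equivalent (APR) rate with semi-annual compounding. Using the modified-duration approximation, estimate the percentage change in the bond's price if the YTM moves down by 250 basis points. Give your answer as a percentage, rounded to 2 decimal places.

+6.56%

Periodic yield y = 0.037. Modified duration first:
  t   CF        PV=CF/(1+0.037)^t    t·PV
  1        82.50        79.5564        79.5564
  2        82.50        76.7179       153.4357
  3        82.50        73.9806       221.9417
  4        82.50        71.3410       285.3638
  5        82.50        68.7955       343.9776
  6     2,082.50     1,674.6053    10,047.6320
  Σ                  2,044.9967    11,131.9073
P = 2,044.9967; D_Mac = 5.44348 half-year periods = 2.72174 yrs; D_mod = 2.72174/(1+0.037) = 2.62463 yrs.
ΔP/P ≈ -D_mod · Δy = -2.62463 × (-0.025) = +0.065616 = +6.5616%.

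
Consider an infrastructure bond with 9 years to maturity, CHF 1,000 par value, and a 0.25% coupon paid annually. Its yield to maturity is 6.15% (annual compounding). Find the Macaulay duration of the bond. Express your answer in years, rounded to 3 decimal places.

8.876 years

Periodic yield y = 0.0615. Discount each cash flow and weight by its year:
  t   CF        PV=CF/(1+0.0615)^t    t·PV
  1         2.50         2.3552         2.3552
  2         2.50         2.2187         4.4374
  3         2.50         2.0902         6.2705
  4         2.50         1.9691         7.8763
  5         2.50         1.8550         9.2749
  6         2.50         1.7475        10.4851
  7         2.50         1.6463        11.5239
  8         2.50         1.5509        12.4071
  9     1,002.50       585.8742     5,272.8681
  Σ                    601.3070     5,337.4983
Price P = Σ PV = 601.3070.
Macaulay duration = Σ(t·PV) / P = 5,337.4983 / 601.3070 = 8.87650 years.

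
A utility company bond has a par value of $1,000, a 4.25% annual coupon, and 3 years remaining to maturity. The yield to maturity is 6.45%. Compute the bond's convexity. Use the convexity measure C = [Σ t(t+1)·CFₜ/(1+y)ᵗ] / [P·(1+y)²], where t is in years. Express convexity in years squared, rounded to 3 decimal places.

10.005

With y = 0.0645:
  t   CF        PV=CF/(1+0.0645)^t    t·PV        t(t+1)·PV
  1        42.50        39.9248        39.9248          79.8497
  2        42.50        37.5057        75.0115         225.0344
  3     1,042.50       864.2494     2,592.7481      10,370.9923
  Σ                    941.6799     2,707.6844      10,675.8764
P = 941.6799.
Convexity = Σ t(t+1)·PV / [P·(1+y)²] = 10,675.8764 / (941.6799 × 1.133160) = 10.00481.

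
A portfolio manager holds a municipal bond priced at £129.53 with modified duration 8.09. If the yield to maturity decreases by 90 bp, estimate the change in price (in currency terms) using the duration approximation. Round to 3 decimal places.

+£9.431

Duration approximation: ΔP/P ≈ -D_mod · Δy = -8.09 × (-0.009) = +0.072810.
ΔP ≈ 129.53 × (+0.072810) = +9.4310793.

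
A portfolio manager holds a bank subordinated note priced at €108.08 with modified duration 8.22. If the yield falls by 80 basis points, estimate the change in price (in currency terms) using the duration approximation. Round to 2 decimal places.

Duration approximation: ΔP/P ≈ -D_mod · Δy = -8.22 × (-0.008) = +0.065760.
ΔP ≈ 108.08 × (+0.065760) = +7.1073408.

+€7.11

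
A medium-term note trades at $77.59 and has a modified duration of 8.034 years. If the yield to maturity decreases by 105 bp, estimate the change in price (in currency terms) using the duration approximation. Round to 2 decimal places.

+$6.55

Duration approximation: ΔP/P ≈ -D_mod · Δy = -8.034 × (-0.0105) = +0.084357.
ΔP ≈ 77.59 × (+0.084357) = +6.54525963.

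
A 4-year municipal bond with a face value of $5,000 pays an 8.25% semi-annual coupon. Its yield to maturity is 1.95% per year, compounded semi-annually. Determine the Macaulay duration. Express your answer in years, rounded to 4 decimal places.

Periodic yield y = 0.00975. Discount each cash flow and weight by its period:
  t   CF        PV=CF/(1+0.00975)^t    t·PV
  1       206.25       204.2585       204.2585
  2       206.25       202.2862       404.5724
  3       206.25       200.3329       600.9988
  4       206.25       198.3986       793.5942
  5       206.25       196.4828       982.4142
  6       206.25       194.5856     1,167.5138
  7       206.25       192.7067     1,348.9472
  8     5,206.25     4,817.4157    38,539.3256
  Σ                  6,206.4671    44,041.6249
Price P = Σ PV = 6,206.4671.
Macaulay duration = Σ(t·PV) / P = 44,041.6249 / 6,206.4671 = 7.09609 half-year periods.
In years: 7.09609 / 2 = 3.54804 years.

3.5480 years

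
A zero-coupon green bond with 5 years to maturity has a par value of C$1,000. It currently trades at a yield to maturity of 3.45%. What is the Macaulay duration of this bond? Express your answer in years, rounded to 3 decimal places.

5.000 years

A zero-coupon bond has a single cash flow at maturity, so its Macaulay duration equals its maturity: 5 years.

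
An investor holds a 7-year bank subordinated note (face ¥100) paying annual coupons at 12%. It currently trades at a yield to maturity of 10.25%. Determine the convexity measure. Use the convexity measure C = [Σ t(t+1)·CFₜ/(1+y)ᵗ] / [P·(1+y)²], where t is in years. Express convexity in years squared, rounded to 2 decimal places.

With y = 0.1025:
  t   CF        PV=CF/(1+0.1025)^t    t·PV        t(t+1)·PV
  1        12.00        10.8844        10.8844          21.7687
  2        12.00         9.8724        19.7449          59.2346
  3        12.00         8.9546        26.8638         107.4550
  4        12.00         8.1221        32.4883         162.4414
  5        12.00         7.3670        36.8348         221.0088
  6        12.00         6.6820        40.0923         280.6461
  7       112.00        56.5676       395.9733       3,167.7862
  Σ                    108.4501       562.8816       4,020.3408
P = 108.4501.
Convexity = Σ t(t+1)·PV / [P·(1+y)²] = 4,020.3408 / (108.4501 × 1.215506) = 30.49832.

30.50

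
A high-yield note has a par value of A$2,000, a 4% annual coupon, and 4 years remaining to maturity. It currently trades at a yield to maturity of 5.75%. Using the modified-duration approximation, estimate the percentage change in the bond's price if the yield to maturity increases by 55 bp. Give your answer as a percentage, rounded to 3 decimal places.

-1.959%

Periodic yield y = 0.0575. Modified duration first:
  t   CF        PV=CF/(1+0.0575)^t    t·PV
  1        80.00        75.6501        75.6501
  2        80.00        71.5368       143.0735
  3        80.00        67.6470       202.9411
  4     2,080.00     1,663.1899     6,652.7595
  Σ                  1,878.0238     7,074.4243
P = 1,878.0238; D_Mac = 3.76695 yrs; D_mod = 3.76695/(1+0.0575) = 3.56213 yrs.
ΔP/P ≈ -D_mod · Δy = -3.56213 × (+0.0055) = -0.019592 = -1.9592%.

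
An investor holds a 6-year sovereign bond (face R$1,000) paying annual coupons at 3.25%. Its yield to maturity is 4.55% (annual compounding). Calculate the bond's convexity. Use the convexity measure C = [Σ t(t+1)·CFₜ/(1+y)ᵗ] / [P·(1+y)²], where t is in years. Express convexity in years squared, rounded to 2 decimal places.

34.43

With y = 0.0455:
  t   CF        PV=CF/(1+0.0455)^t    t·PV        t(t+1)·PV
  1        32.50        31.0856        31.0856          62.1712
  2        32.50        29.7328        59.4655         178.3966
  3        32.50        28.4388        85.3164         341.2656
  4        32.50        27.2011       108.8046         544.0229
  5        32.50        26.0174       130.0868         780.5207
  6     1,032.50       790.5800     4,743.4802      33,204.3611
  Σ                    933.0557     5,158.2391      35,110.7381
P = 933.0557.
Convexity = Σ t(t+1)·PV / [P·(1+y)²] = 35,110.7381 / (933.0557 × 1.093070) = 34.42582.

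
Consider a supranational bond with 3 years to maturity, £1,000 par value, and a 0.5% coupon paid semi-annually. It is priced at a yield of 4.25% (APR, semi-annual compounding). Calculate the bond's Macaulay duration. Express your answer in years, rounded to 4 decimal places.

Periodic yield y = 0.02125. Discount each cash flow and weight by its period:
  t   CF        PV=CF/(1+0.02125)^t    t·PV
  1         2.50         2.4480         2.4480
  2         2.50         2.3970         4.7941
  3         2.50         2.3472         7.0415
  4         2.50         2.2983         9.1933
  5         2.50         2.2505        11.2525
  6     1,002.50       883.6738     5,302.0426
  Σ                    895.4148     5,336.7720
Price P = Σ PV = 895.4148.
Macaulay duration = Σ(t·PV) / P = 5,336.7720 / 895.4148 = 5.96011 half-year periods.
In years: 5.96011 / 2 = 2.98006 years.

2.9801 years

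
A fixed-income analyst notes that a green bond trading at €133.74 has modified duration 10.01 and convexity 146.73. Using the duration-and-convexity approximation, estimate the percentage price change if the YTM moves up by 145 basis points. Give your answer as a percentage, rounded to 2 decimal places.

Duration effect: -D_mod·Δy = -10.01 × (+0.0145) = -0.145145
Convexity effect: ½·C·(Δy)² = 0.5 × 146.73 × (0.0145)² = +0.01542499125
ΔP/P ≈ -0.145145 + 0.01542499125 = -0.12972000875
= -12.972000875%.

-12.97%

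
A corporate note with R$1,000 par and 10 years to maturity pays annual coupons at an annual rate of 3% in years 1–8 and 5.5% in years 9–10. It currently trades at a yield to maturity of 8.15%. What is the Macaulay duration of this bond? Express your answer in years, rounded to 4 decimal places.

8.4717 years

Periodic yield y = 0.0815. Discount each cash flow and weight by its year:
  t   CF        PV=CF/(1+0.0815)^t    t·PV
  1        30.00        27.7393        27.7393
  2        30.00        25.6489        51.2977
  3        30.00        23.7160        71.1480
  4        30.00        21.9288        87.7153
  5        30.00        20.2763       101.3815
  6        30.00        18.7483       112.4899
  7        30.00        17.3355       121.3483
  8        30.00        16.0291       128.2328
  9        55.00        27.1721       244.5493
  10    1,055.00       481.9336     4,819.3362
  Σ                    680.5279     5,765.2382
Price P = Σ PV = 680.5279.
Macaulay duration = Σ(t·PV) / P = 5,765.2382 / 680.5279 = 8.47171 years.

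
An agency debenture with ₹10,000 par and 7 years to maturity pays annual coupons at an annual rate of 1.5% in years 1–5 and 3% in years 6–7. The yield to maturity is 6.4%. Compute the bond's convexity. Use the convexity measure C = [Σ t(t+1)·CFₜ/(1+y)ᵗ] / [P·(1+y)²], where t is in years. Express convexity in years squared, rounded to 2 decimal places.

45.97

With y = 0.064:
  t   CF        PV=CF/(1+0.064)^t    t·PV        t(t+1)·PV
  1       150.00       140.9774       140.9774         281.9549
  2       150.00       132.4976       264.9952         794.9856
  3       150.00       124.5278       373.5835       1,494.3338
  4       150.00       117.0374       468.1497       2,340.7484
  5       150.00       109.9976       549.9879       3,299.9273
  6       300.00       206.7624     1,240.5742       8,684.0192
  7    10,300.00     6,671.8432    46,702.9022     373,623.2174
  Σ                  7,503.6434    49,741.1700     390,519.1867
P = 7,503.6434.
Convexity = Σ t(t+1)·PV / [P·(1+y)²] = 390,519.1867 / (7,503.6434 × 1.132096) = 45.97132.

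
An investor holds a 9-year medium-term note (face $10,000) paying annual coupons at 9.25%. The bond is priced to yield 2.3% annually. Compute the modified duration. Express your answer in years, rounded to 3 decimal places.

6.860 years

Periodic yield y = 0.023. First find Macaulay duration:
  t   CF        PV=CF/(1+0.023)^t    t·PV
  1       925.00       904.2033       904.2033
  2       925.00       883.8742     1,767.7484
  3       925.00       864.0022     2,592.0065
  4       925.00       844.5769     3,378.3076
  5       925.00       825.5884     4,127.9418
  6       925.00       807.0268     4,842.1605
  7       925.00       788.8825     5,522.1772
  8       925.00       771.1461     6,169.1688
  9    10,925.00     8,903.0896    80,127.8061
  Σ                 15,592.3898   109,431.5202
P = 15,592.3898; Macaulay duration = 109,431.5202 / 15,592.3898 = 7.01826 years.
Modified duration = D_Mac / (1 + y) = 7.01826 / 1.023 = 6.86047 years.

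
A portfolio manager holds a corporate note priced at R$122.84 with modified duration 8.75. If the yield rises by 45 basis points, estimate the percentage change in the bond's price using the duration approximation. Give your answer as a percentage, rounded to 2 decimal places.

-3.94%

Duration approximation: ΔP/P ≈ -D_mod · Δy = -8.75 × (+0.0045) = -0.039375.
As a percentage: -3.9375%.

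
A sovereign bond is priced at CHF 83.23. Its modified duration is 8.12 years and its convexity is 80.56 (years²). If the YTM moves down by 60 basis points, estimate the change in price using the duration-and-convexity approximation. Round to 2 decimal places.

+CHF 4.18

Duration effect: -D_mod·Δy = -8.12 × (-0.006) = +0.048720
Convexity effect: ½·C·(Δy)² = 0.5 × 80.56 × (-0.006)² = +0.00145008
ΔP/P ≈ +0.048720 + 0.00145008 = +0.05017008
ΔP ≈ 83.23 × (+0.05017008) = +4.1756557584.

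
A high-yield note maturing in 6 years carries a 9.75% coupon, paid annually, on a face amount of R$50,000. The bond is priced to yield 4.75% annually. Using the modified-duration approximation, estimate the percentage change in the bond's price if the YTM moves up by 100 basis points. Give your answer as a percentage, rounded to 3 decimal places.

Periodic yield y = 0.0475. Modified duration first:
  t   CF        PV=CF/(1+0.0475)^t    t·PV
  1     4,875.00     4,653.9379     4,653.9379
  2     4,875.00     4,442.9002     8,885.8004
  3     4,875.00     4,241.4322    12,724.2965
  4     4,875.00     4,049.0999    16,196.3997
  5     4,875.00     3,865.4892    19,327.4459
  6    54,875.00    41,538.4554   249,230.7324
  Σ                 62,791.3148   311,018.6128
P = 62,791.3148; D_Mac = 4.95321 yrs; D_mod = 4.95321/(1+0.0475) = 4.72860 yrs.
ΔP/P ≈ -D_mod · Δy = -4.72860 × (+0.01) = -0.047286 = -4.7286%.

-4.729%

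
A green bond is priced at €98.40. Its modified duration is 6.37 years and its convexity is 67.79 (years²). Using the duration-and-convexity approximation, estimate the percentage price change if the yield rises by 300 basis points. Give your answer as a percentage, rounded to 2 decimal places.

-16.06%

Duration effect: -D_mod·Δy = -6.37 × (+0.03) = -0.191100
Convexity effect: ½·C·(Δy)² = 0.5 × 67.79 × (0.03)² = +0.0305055
ΔP/P ≈ -0.191100 + 0.0305055 = -0.1605945
= -16.05945%.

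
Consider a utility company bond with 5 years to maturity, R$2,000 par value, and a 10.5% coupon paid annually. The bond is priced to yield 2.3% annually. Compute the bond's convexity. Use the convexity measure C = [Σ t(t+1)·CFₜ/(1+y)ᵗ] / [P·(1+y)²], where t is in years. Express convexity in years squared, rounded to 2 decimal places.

With y = 0.023:
  t   CF        PV=CF/(1+0.023)^t    t·PV        t(t+1)·PV
  1       210.00       205.2786       205.2786         410.5572
  2       210.00       200.6633       401.3267       1,203.9800
  3       210.00       196.1518       588.4555       2,353.8221
  4       210.00       191.7418       766.9671       3,834.8356
  5     2,210.00     1,972.4868     9,862.4340      59,174.6039
  Σ                  2,766.3224    11,824.4619      66,977.7989
P = 2,766.3224.
Convexity = Σ t(t+1)·PV / [P·(1+y)²] = 66,977.7989 / (2,766.3224 × 1.046529) = 23.13539.

23.14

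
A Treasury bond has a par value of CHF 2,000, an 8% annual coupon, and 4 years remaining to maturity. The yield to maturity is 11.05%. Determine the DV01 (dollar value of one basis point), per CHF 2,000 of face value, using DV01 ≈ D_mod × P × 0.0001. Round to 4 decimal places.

CHF 0.5795

Periodic yield y = 0.1105.
  t   CF        PV=CF/(1+0.1105)^t    t·PV
  1       160.00       144.0792       144.0792
  2       160.00       129.7427       259.4854
  3       160.00       116.8327       350.4980
  4     2,160.00     1,420.2981     5,681.1923
  Σ                  1,810.9527     6,435.2549
P = 1,810.9527; D_Mac = 3.55352 yrs; D_mod = 3.19993 yrs.
DV01 ≈ 3.19993 × 1,810.9527 × 0.0001 = 0.579492.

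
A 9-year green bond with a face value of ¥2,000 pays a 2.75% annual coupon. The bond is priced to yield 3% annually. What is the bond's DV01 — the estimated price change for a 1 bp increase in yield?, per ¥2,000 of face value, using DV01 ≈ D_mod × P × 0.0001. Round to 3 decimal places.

¥1.539

Periodic yield y = 0.03.
  t   CF        PV=CF/(1+0.03)^t    t·PV
  1        55.00        53.3981        53.3981
  2        55.00        51.8428       103.6856
  3        55.00        50.3328       150.9984
  4        55.00        48.8668       195.4672
  5        55.00        47.4435       237.2174
  6        55.00        46.0616       276.3698
  7        55.00        44.7200       313.0402
  8        55.00        43.4175       347.3401
  9     2,055.00     1,574.9864    14,174.8775
  Σ                  1,961.0695    15,852.3941
P = 1,961.0695; D_Mac = 8.08355 yrs; D_mod = 7.84810 yrs.
DV01 ≈ 7.84810 × 1,961.0695 × 0.0001 = 1.539067.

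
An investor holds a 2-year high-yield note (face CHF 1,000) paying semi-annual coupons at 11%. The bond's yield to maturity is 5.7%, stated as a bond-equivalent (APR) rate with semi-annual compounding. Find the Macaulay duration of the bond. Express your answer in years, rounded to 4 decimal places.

Periodic yield y = 0.0285. Discount each cash flow and weight by its period:
  t   CF        PV=CF/(1+0.0285)^t    t·PV
  1        55.00        53.4759        53.4759
  2        55.00        51.9941       103.9882
  3        55.00        50.5533       151.6600
  4     1,055.00       942.8341     3,771.3363
  Σ                  1,098.8575     4,080.4605
Price P = Σ PV = 1,098.8575.
Macaulay duration = Σ(t·PV) / P = 4,080.4605 / 1,098.8575 = 3.71337 half-year periods.
In years: 3.71337 / 2 = 1.85668 years.

1.8567 years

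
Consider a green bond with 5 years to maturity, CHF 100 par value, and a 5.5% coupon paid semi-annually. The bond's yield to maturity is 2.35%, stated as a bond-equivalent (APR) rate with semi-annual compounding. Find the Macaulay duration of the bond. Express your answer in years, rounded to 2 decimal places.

4.48 years

Periodic yield y = 0.01175. Discount each cash flow and weight by its period:
  t   CF        PV=CF/(1+0.01175)^t    t·PV
  1         2.75         2.7181         2.7181
  2         2.75         2.6865         5.3730
  3         2.75         2.6553         7.9659
  4         2.75         2.6245        10.4978
  5         2.75         2.5940        12.9699
  6         2.75         2.5639        15.3831
  7         2.75         2.5341        17.7386
  8         2.75         2.5046        20.0372
  9         2.75         2.4756        22.2801
  10      102.75        91.4218       914.2179
  Σ                    114.7782     1,029.1815
Price P = Σ PV = 114.7782.
Macaulay duration = Σ(t·PV) / P = 1,029.1815 / 114.7782 = 8.96670 half-year periods.
In years: 8.96670 / 2 = 4.48335 years.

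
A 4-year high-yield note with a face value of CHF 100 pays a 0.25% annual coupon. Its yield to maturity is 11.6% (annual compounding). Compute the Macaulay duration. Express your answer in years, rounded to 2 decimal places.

3.98 years

Periodic yield y = 0.116. Discount each cash flow and weight by its year:
  t   CF        PV=CF/(1+0.116)^t    t·PV
  1         0.25         0.2240         0.2240
  2         0.25         0.2007         0.4015
  3         0.25         0.1799         0.5396
  4       100.25        64.6290       258.5161
  Σ                     65.2336       259.6812
Price P = Σ PV = 65.2336.
Macaulay duration = Σ(t·PV) / P = 259.6812 / 65.2336 = 3.98079 years.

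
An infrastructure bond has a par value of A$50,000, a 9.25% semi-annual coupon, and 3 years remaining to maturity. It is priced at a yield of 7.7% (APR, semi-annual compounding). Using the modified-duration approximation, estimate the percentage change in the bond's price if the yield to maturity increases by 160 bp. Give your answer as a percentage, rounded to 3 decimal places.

-4.151%

Periodic yield y = 0.0385. Modified duration first:
  t   CF        PV=CF/(1+0.0385)^t    t·PV
  1     2,312.50     2,226.7694     2,226.7694
  2     2,312.50     2,144.2170     4,288.4340
  3     2,312.50     2,064.7251     6,194.1753
  4     2,312.50     1,988.1802     7,952.7207
  5     2,312.50     1,914.4730     9,572.3648
  6    52,312.50    41,702.9205   250,217.5230
  Σ                 52,041.2851   280,451.9872
P = 52,041.2851; D_Mac = 5.38903 half-year periods = 2.69451 yrs; D_mod = 2.69451/(1+0.0385) = 2.59462 yrs.
ΔP/P ≈ -D_mod · Δy = -2.59462 × (+0.016) = -0.041514 = -4.1514%.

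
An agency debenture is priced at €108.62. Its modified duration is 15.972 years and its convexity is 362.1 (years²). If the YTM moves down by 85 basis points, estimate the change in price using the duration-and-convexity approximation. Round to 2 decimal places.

+€16.17

Duration effect: -D_mod·Δy = -15.972 × (-0.0085) = +0.135762
Convexity effect: ½·C·(Δy)² = 0.5 × 362.1 × (-0.0085)² = +0.0130808625
ΔP/P ≈ +0.135762 + 0.0130808625 = +0.1488428625
ΔP ≈ 108.62 × (+0.1488428625) = +16.16731172475.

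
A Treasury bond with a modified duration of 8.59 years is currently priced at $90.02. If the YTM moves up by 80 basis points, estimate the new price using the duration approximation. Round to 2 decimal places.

$83.83

Duration approximation: ΔP/P ≈ -D_mod · Δy = -8.59 × (+0.008) = -0.068720.
New price ≈ 90.02 × (1 - 0.068720) = 83.8338256.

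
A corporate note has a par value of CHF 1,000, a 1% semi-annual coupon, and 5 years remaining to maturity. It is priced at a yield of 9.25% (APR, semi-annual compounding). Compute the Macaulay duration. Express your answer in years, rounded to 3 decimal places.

4.858 years

Periodic yield y = 0.04625. Discount each cash flow and weight by its period:
  t   CF        PV=CF/(1+0.04625)^t    t·PV
  1         5.00         4.7790         4.7790
  2         5.00         4.5677         9.1354
  3         5.00         4.3658        13.0974
  4         5.00         4.1728        16.6912
  5         5.00         3.9883        19.9417
  6         5.00         3.8120        22.8722
  7         5.00         3.6435        25.5047
  8         5.00         3.4825        27.8597
  9         5.00         3.3285        29.9567
  10    1,005.00       639.4570     6,394.5701
  Σ                    675.5972     6,564.4081
Price P = Σ PV = 675.5972.
Macaulay duration = Σ(t·PV) / P = 6,564.4081 / 675.5972 = 9.71645 half-year periods.
In years: 9.71645 / 2 = 4.85823 years.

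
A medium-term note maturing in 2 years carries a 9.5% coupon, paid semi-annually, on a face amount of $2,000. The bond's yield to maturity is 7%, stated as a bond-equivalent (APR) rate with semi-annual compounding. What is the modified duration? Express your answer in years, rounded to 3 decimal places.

Periodic yield y = 0.035. First find Macaulay duration:
  t   CF        PV=CF/(1+0.035)^t    t·PV
  1        95.00        91.7874        91.7874
  2        95.00        88.6835       177.3670
  3        95.00        85.6846       257.0537
  4     2,095.00     1,825.6715     7,302.6859
  Σ                  2,091.8270     7,828.8940
P = 2,091.8270; Macaulay duration = 7,828.8940 / 2,091.8270 = 3.74261 half-year periods = 1.87131 years.
Modified duration = D_Mac / (1 + y) = 1.87131 / 1.035 = 1.80802 years.

1.808 years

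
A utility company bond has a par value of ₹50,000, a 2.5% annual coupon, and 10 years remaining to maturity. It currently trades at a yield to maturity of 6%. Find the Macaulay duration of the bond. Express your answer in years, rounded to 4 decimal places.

8.7662 years

Periodic yield y = 0.06. Discount each cash flow and weight by its year:
  t   CF        PV=CF/(1+0.06)^t    t·PV
  1     1,250.00     1,179.2453     1,179.2453
  2     1,250.00     1,112.4956     2,224.9911
  3     1,250.00     1,049.5241     3,148.5723
  4     1,250.00       990.1171     3,960.4683
  5     1,250.00       934.0727     4,670.3636
  6     1,250.00       881.2007     5,287.2041
  7     1,250.00       831.3214     5,819.2497
  8     1,250.00       784.2655     6,274.1237
  9     1,250.00       739.8731     6,658.8577
  10   51,250.00    28,617.7323   286,177.3232
  Σ                 37,119.8477   325,400.3990
Price P = Σ PV = 37,119.8477.
Macaulay duration = Σ(t·PV) / P = 325,400.3990 / 37,119.8477 = 8.76621 years.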